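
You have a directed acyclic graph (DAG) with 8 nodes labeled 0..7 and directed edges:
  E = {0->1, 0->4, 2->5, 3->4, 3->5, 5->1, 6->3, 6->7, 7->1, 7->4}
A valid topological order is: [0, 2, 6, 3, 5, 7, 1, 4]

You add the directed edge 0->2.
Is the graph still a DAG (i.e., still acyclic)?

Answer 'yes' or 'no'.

Given toposort: [0, 2, 6, 3, 5, 7, 1, 4]
Position of 0: index 0; position of 2: index 1
New edge 0->2: forward
Forward edge: respects the existing order. Still a DAG, same toposort still valid.
Still a DAG? yes

Answer: yes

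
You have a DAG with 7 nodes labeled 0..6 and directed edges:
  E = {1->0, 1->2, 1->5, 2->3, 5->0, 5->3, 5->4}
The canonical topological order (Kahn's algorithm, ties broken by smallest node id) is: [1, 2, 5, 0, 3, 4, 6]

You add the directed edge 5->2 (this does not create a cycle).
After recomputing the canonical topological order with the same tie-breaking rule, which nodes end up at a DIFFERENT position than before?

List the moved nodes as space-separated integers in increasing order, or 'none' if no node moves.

Old toposort: [1, 2, 5, 0, 3, 4, 6]
Added edge 5->2
Recompute Kahn (smallest-id tiebreak):
  initial in-degrees: [2, 0, 2, 2, 1, 1, 0]
  ready (indeg=0): [1, 6]
  pop 1: indeg[0]->1; indeg[2]->1; indeg[5]->0 | ready=[5, 6] | order so far=[1]
  pop 5: indeg[0]->0; indeg[2]->0; indeg[3]->1; indeg[4]->0 | ready=[0, 2, 4, 6] | order so far=[1, 5]
  pop 0: no out-edges | ready=[2, 4, 6] | order so far=[1, 5, 0]
  pop 2: indeg[3]->0 | ready=[3, 4, 6] | order so far=[1, 5, 0, 2]
  pop 3: no out-edges | ready=[4, 6] | order so far=[1, 5, 0, 2, 3]
  pop 4: no out-edges | ready=[6] | order so far=[1, 5, 0, 2, 3, 4]
  pop 6: no out-edges | ready=[] | order so far=[1, 5, 0, 2, 3, 4, 6]
New canonical toposort: [1, 5, 0, 2, 3, 4, 6]
Compare positions:
  Node 0: index 3 -> 2 (moved)
  Node 1: index 0 -> 0 (same)
  Node 2: index 1 -> 3 (moved)
  Node 3: index 4 -> 4 (same)
  Node 4: index 5 -> 5 (same)
  Node 5: index 2 -> 1 (moved)
  Node 6: index 6 -> 6 (same)
Nodes that changed position: 0 2 5

Answer: 0 2 5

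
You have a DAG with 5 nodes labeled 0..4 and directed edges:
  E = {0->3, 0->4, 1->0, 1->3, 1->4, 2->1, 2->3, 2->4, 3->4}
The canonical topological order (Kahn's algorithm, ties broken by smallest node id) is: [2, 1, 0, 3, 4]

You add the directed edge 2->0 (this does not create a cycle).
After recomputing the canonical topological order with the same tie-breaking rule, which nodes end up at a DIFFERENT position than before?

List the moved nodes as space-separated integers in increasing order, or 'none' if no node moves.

Old toposort: [2, 1, 0, 3, 4]
Added edge 2->0
Recompute Kahn (smallest-id tiebreak):
  initial in-degrees: [2, 1, 0, 3, 4]
  ready (indeg=0): [2]
  pop 2: indeg[0]->1; indeg[1]->0; indeg[3]->2; indeg[4]->3 | ready=[1] | order so far=[2]
  pop 1: indeg[0]->0; indeg[3]->1; indeg[4]->2 | ready=[0] | order so far=[2, 1]
  pop 0: indeg[3]->0; indeg[4]->1 | ready=[3] | order so far=[2, 1, 0]
  pop 3: indeg[4]->0 | ready=[4] | order so far=[2, 1, 0, 3]
  pop 4: no out-edges | ready=[] | order so far=[2, 1, 0, 3, 4]
New canonical toposort: [2, 1, 0, 3, 4]
Compare positions:
  Node 0: index 2 -> 2 (same)
  Node 1: index 1 -> 1 (same)
  Node 2: index 0 -> 0 (same)
  Node 3: index 3 -> 3 (same)
  Node 4: index 4 -> 4 (same)
Nodes that changed position: none

Answer: none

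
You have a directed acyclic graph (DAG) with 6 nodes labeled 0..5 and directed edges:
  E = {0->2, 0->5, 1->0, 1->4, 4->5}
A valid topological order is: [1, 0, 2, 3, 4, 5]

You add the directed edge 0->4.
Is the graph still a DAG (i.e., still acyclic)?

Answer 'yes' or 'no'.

Answer: yes

Derivation:
Given toposort: [1, 0, 2, 3, 4, 5]
Position of 0: index 1; position of 4: index 4
New edge 0->4: forward
Forward edge: respects the existing order. Still a DAG, same toposort still valid.
Still a DAG? yes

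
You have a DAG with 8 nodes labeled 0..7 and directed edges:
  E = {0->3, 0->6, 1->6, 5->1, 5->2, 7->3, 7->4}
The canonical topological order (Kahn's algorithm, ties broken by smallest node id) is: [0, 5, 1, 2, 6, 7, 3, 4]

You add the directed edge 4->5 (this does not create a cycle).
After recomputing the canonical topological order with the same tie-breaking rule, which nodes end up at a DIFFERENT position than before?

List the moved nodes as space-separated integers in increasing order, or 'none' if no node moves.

Old toposort: [0, 5, 1, 2, 6, 7, 3, 4]
Added edge 4->5
Recompute Kahn (smallest-id tiebreak):
  initial in-degrees: [0, 1, 1, 2, 1, 1, 2, 0]
  ready (indeg=0): [0, 7]
  pop 0: indeg[3]->1; indeg[6]->1 | ready=[7] | order so far=[0]
  pop 7: indeg[3]->0; indeg[4]->0 | ready=[3, 4] | order so far=[0, 7]
  pop 3: no out-edges | ready=[4] | order so far=[0, 7, 3]
  pop 4: indeg[5]->0 | ready=[5] | order so far=[0, 7, 3, 4]
  pop 5: indeg[1]->0; indeg[2]->0 | ready=[1, 2] | order so far=[0, 7, 3, 4, 5]
  pop 1: indeg[6]->0 | ready=[2, 6] | order so far=[0, 7, 3, 4, 5, 1]
  pop 2: no out-edges | ready=[6] | order so far=[0, 7, 3, 4, 5, 1, 2]
  pop 6: no out-edges | ready=[] | order so far=[0, 7, 3, 4, 5, 1, 2, 6]
New canonical toposort: [0, 7, 3, 4, 5, 1, 2, 6]
Compare positions:
  Node 0: index 0 -> 0 (same)
  Node 1: index 2 -> 5 (moved)
  Node 2: index 3 -> 6 (moved)
  Node 3: index 6 -> 2 (moved)
  Node 4: index 7 -> 3 (moved)
  Node 5: index 1 -> 4 (moved)
  Node 6: index 4 -> 7 (moved)
  Node 7: index 5 -> 1 (moved)
Nodes that changed position: 1 2 3 4 5 6 7

Answer: 1 2 3 4 5 6 7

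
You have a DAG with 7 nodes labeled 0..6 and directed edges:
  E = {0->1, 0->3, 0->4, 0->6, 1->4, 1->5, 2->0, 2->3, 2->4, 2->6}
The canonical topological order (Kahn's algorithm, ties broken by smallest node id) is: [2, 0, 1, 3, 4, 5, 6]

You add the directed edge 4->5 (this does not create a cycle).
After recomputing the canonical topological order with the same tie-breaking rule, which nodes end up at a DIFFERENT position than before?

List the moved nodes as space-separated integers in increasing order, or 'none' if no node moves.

Answer: none

Derivation:
Old toposort: [2, 0, 1, 3, 4, 5, 6]
Added edge 4->5
Recompute Kahn (smallest-id tiebreak):
  initial in-degrees: [1, 1, 0, 2, 3, 2, 2]
  ready (indeg=0): [2]
  pop 2: indeg[0]->0; indeg[3]->1; indeg[4]->2; indeg[6]->1 | ready=[0] | order so far=[2]
  pop 0: indeg[1]->0; indeg[3]->0; indeg[4]->1; indeg[6]->0 | ready=[1, 3, 6] | order so far=[2, 0]
  pop 1: indeg[4]->0; indeg[5]->1 | ready=[3, 4, 6] | order so far=[2, 0, 1]
  pop 3: no out-edges | ready=[4, 6] | order so far=[2, 0, 1, 3]
  pop 4: indeg[5]->0 | ready=[5, 6] | order so far=[2, 0, 1, 3, 4]
  pop 5: no out-edges | ready=[6] | order so far=[2, 0, 1, 3, 4, 5]
  pop 6: no out-edges | ready=[] | order so far=[2, 0, 1, 3, 4, 5, 6]
New canonical toposort: [2, 0, 1, 3, 4, 5, 6]
Compare positions:
  Node 0: index 1 -> 1 (same)
  Node 1: index 2 -> 2 (same)
  Node 2: index 0 -> 0 (same)
  Node 3: index 3 -> 3 (same)
  Node 4: index 4 -> 4 (same)
  Node 5: index 5 -> 5 (same)
  Node 6: index 6 -> 6 (same)
Nodes that changed position: none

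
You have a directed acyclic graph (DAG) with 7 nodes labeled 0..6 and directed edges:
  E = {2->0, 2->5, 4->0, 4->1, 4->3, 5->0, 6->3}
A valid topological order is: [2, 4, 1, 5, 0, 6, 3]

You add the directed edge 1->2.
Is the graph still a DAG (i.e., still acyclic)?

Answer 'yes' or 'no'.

Answer: yes

Derivation:
Given toposort: [2, 4, 1, 5, 0, 6, 3]
Position of 1: index 2; position of 2: index 0
New edge 1->2: backward (u after v in old order)
Backward edge: old toposort is now invalid. Check if this creates a cycle.
Does 2 already reach 1? Reachable from 2: [0, 2, 5]. NO -> still a DAG (reorder needed).
Still a DAG? yes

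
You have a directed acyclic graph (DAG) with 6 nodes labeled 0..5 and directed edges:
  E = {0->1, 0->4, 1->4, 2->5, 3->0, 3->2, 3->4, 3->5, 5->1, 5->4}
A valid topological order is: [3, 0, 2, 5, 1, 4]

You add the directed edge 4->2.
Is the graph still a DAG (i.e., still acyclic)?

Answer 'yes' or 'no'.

Given toposort: [3, 0, 2, 5, 1, 4]
Position of 4: index 5; position of 2: index 2
New edge 4->2: backward (u after v in old order)
Backward edge: old toposort is now invalid. Check if this creates a cycle.
Does 2 already reach 4? Reachable from 2: [1, 2, 4, 5]. YES -> cycle!
Still a DAG? no

Answer: no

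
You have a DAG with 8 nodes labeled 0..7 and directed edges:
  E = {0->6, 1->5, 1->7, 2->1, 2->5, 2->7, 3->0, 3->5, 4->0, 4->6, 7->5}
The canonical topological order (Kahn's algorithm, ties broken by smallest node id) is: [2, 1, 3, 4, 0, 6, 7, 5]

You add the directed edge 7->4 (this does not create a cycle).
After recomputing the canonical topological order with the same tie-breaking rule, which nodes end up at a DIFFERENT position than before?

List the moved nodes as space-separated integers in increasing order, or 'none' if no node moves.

Answer: 0 4 5 6 7

Derivation:
Old toposort: [2, 1, 3, 4, 0, 6, 7, 5]
Added edge 7->4
Recompute Kahn (smallest-id tiebreak):
  initial in-degrees: [2, 1, 0, 0, 1, 4, 2, 2]
  ready (indeg=0): [2, 3]
  pop 2: indeg[1]->0; indeg[5]->3; indeg[7]->1 | ready=[1, 3] | order so far=[2]
  pop 1: indeg[5]->2; indeg[7]->0 | ready=[3, 7] | order so far=[2, 1]
  pop 3: indeg[0]->1; indeg[5]->1 | ready=[7] | order so far=[2, 1, 3]
  pop 7: indeg[4]->0; indeg[5]->0 | ready=[4, 5] | order so far=[2, 1, 3, 7]
  pop 4: indeg[0]->0; indeg[6]->1 | ready=[0, 5] | order so far=[2, 1, 3, 7, 4]
  pop 0: indeg[6]->0 | ready=[5, 6] | order so far=[2, 1, 3, 7, 4, 0]
  pop 5: no out-edges | ready=[6] | order so far=[2, 1, 3, 7, 4, 0, 5]
  pop 6: no out-edges | ready=[] | order so far=[2, 1, 3, 7, 4, 0, 5, 6]
New canonical toposort: [2, 1, 3, 7, 4, 0, 5, 6]
Compare positions:
  Node 0: index 4 -> 5 (moved)
  Node 1: index 1 -> 1 (same)
  Node 2: index 0 -> 0 (same)
  Node 3: index 2 -> 2 (same)
  Node 4: index 3 -> 4 (moved)
  Node 5: index 7 -> 6 (moved)
  Node 6: index 5 -> 7 (moved)
  Node 7: index 6 -> 3 (moved)
Nodes that changed position: 0 4 5 6 7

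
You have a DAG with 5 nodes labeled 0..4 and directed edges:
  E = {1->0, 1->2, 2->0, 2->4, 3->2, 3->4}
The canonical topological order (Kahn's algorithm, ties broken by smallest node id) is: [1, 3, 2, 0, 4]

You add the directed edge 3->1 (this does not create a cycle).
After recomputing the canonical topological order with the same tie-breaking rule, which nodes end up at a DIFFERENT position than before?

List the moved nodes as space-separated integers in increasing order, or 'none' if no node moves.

Answer: 1 3

Derivation:
Old toposort: [1, 3, 2, 0, 4]
Added edge 3->1
Recompute Kahn (smallest-id tiebreak):
  initial in-degrees: [2, 1, 2, 0, 2]
  ready (indeg=0): [3]
  pop 3: indeg[1]->0; indeg[2]->1; indeg[4]->1 | ready=[1] | order so far=[3]
  pop 1: indeg[0]->1; indeg[2]->0 | ready=[2] | order so far=[3, 1]
  pop 2: indeg[0]->0; indeg[4]->0 | ready=[0, 4] | order so far=[3, 1, 2]
  pop 0: no out-edges | ready=[4] | order so far=[3, 1, 2, 0]
  pop 4: no out-edges | ready=[] | order so far=[3, 1, 2, 0, 4]
New canonical toposort: [3, 1, 2, 0, 4]
Compare positions:
  Node 0: index 3 -> 3 (same)
  Node 1: index 0 -> 1 (moved)
  Node 2: index 2 -> 2 (same)
  Node 3: index 1 -> 0 (moved)
  Node 4: index 4 -> 4 (same)
Nodes that changed position: 1 3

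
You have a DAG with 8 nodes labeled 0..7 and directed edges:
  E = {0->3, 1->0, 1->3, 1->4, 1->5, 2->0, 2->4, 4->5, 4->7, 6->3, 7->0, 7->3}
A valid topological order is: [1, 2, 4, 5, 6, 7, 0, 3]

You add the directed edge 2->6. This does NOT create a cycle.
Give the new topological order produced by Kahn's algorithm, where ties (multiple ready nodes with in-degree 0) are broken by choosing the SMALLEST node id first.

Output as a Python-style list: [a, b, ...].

Answer: [1, 2, 4, 5, 6, 7, 0, 3]

Derivation:
Old toposort: [1, 2, 4, 5, 6, 7, 0, 3]
Added edge: 2->6
Position of 2 (1) < position of 6 (4). Old order still valid.
Run Kahn's algorithm (break ties by smallest node id):
  initial in-degrees: [3, 0, 0, 4, 2, 2, 1, 1]
  ready (indeg=0): [1, 2]
  pop 1: indeg[0]->2; indeg[3]->3; indeg[4]->1; indeg[5]->1 | ready=[2] | order so far=[1]
  pop 2: indeg[0]->1; indeg[4]->0; indeg[6]->0 | ready=[4, 6] | order so far=[1, 2]
  pop 4: indeg[5]->0; indeg[7]->0 | ready=[5, 6, 7] | order so far=[1, 2, 4]
  pop 5: no out-edges | ready=[6, 7] | order so far=[1, 2, 4, 5]
  pop 6: indeg[3]->2 | ready=[7] | order so far=[1, 2, 4, 5, 6]
  pop 7: indeg[0]->0; indeg[3]->1 | ready=[0] | order so far=[1, 2, 4, 5, 6, 7]
  pop 0: indeg[3]->0 | ready=[3] | order so far=[1, 2, 4, 5, 6, 7, 0]
  pop 3: no out-edges | ready=[] | order so far=[1, 2, 4, 5, 6, 7, 0, 3]
  Result: [1, 2, 4, 5, 6, 7, 0, 3]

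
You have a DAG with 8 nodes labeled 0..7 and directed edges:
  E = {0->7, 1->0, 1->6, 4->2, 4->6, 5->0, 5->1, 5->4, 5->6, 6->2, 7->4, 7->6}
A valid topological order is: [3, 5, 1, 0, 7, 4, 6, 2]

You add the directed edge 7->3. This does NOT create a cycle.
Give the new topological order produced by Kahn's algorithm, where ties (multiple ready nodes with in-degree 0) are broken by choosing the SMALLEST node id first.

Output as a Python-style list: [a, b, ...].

Answer: [5, 1, 0, 7, 3, 4, 6, 2]

Derivation:
Old toposort: [3, 5, 1, 0, 7, 4, 6, 2]
Added edge: 7->3
Position of 7 (4) > position of 3 (0). Must reorder: 7 must now come before 3.
Run Kahn's algorithm (break ties by smallest node id):
  initial in-degrees: [2, 1, 2, 1, 2, 0, 4, 1]
  ready (indeg=0): [5]
  pop 5: indeg[0]->1; indeg[1]->0; indeg[4]->1; indeg[6]->3 | ready=[1] | order so far=[5]
  pop 1: indeg[0]->0; indeg[6]->2 | ready=[0] | order so far=[5, 1]
  pop 0: indeg[7]->0 | ready=[7] | order so far=[5, 1, 0]
  pop 7: indeg[3]->0; indeg[4]->0; indeg[6]->1 | ready=[3, 4] | order so far=[5, 1, 0, 7]
  pop 3: no out-edges | ready=[4] | order so far=[5, 1, 0, 7, 3]
  pop 4: indeg[2]->1; indeg[6]->0 | ready=[6] | order so far=[5, 1, 0, 7, 3, 4]
  pop 6: indeg[2]->0 | ready=[2] | order so far=[5, 1, 0, 7, 3, 4, 6]
  pop 2: no out-edges | ready=[] | order so far=[5, 1, 0, 7, 3, 4, 6, 2]
  Result: [5, 1, 0, 7, 3, 4, 6, 2]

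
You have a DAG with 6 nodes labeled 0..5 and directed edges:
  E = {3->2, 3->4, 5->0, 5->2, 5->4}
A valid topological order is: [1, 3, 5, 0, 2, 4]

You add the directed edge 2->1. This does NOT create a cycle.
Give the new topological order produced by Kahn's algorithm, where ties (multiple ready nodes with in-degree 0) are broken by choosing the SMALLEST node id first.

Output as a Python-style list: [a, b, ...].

Answer: [3, 5, 0, 2, 1, 4]

Derivation:
Old toposort: [1, 3, 5, 0, 2, 4]
Added edge: 2->1
Position of 2 (4) > position of 1 (0). Must reorder: 2 must now come before 1.
Run Kahn's algorithm (break ties by smallest node id):
  initial in-degrees: [1, 1, 2, 0, 2, 0]
  ready (indeg=0): [3, 5]
  pop 3: indeg[2]->1; indeg[4]->1 | ready=[5] | order so far=[3]
  pop 5: indeg[0]->0; indeg[2]->0; indeg[4]->0 | ready=[0, 2, 4] | order so far=[3, 5]
  pop 0: no out-edges | ready=[2, 4] | order so far=[3, 5, 0]
  pop 2: indeg[1]->0 | ready=[1, 4] | order so far=[3, 5, 0, 2]
  pop 1: no out-edges | ready=[4] | order so far=[3, 5, 0, 2, 1]
  pop 4: no out-edges | ready=[] | order so far=[3, 5, 0, 2, 1, 4]
  Result: [3, 5, 0, 2, 1, 4]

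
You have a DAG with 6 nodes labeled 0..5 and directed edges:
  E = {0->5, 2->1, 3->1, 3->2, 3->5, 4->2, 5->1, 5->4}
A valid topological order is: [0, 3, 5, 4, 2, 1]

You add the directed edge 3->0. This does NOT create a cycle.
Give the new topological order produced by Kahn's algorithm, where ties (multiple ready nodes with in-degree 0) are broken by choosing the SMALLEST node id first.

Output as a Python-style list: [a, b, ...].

Old toposort: [0, 3, 5, 4, 2, 1]
Added edge: 3->0
Position of 3 (1) > position of 0 (0). Must reorder: 3 must now come before 0.
Run Kahn's algorithm (break ties by smallest node id):
  initial in-degrees: [1, 3, 2, 0, 1, 2]
  ready (indeg=0): [3]
  pop 3: indeg[0]->0; indeg[1]->2; indeg[2]->1; indeg[5]->1 | ready=[0] | order so far=[3]
  pop 0: indeg[5]->0 | ready=[5] | order so far=[3, 0]
  pop 5: indeg[1]->1; indeg[4]->0 | ready=[4] | order so far=[3, 0, 5]
  pop 4: indeg[2]->0 | ready=[2] | order so far=[3, 0, 5, 4]
  pop 2: indeg[1]->0 | ready=[1] | order so far=[3, 0, 5, 4, 2]
  pop 1: no out-edges | ready=[] | order so far=[3, 0, 5, 4, 2, 1]
  Result: [3, 0, 5, 4, 2, 1]

Answer: [3, 0, 5, 4, 2, 1]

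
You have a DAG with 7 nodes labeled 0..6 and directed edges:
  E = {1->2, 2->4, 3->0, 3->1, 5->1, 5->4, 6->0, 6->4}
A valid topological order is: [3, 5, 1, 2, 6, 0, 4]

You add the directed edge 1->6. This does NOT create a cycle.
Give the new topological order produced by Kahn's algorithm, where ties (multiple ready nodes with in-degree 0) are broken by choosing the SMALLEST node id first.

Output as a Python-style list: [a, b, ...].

Old toposort: [3, 5, 1, 2, 6, 0, 4]
Added edge: 1->6
Position of 1 (2) < position of 6 (4). Old order still valid.
Run Kahn's algorithm (break ties by smallest node id):
  initial in-degrees: [2, 2, 1, 0, 3, 0, 1]
  ready (indeg=0): [3, 5]
  pop 3: indeg[0]->1; indeg[1]->1 | ready=[5] | order so far=[3]
  pop 5: indeg[1]->0; indeg[4]->2 | ready=[1] | order so far=[3, 5]
  pop 1: indeg[2]->0; indeg[6]->0 | ready=[2, 6] | order so far=[3, 5, 1]
  pop 2: indeg[4]->1 | ready=[6] | order so far=[3, 5, 1, 2]
  pop 6: indeg[0]->0; indeg[4]->0 | ready=[0, 4] | order so far=[3, 5, 1, 2, 6]
  pop 0: no out-edges | ready=[4] | order so far=[3, 5, 1, 2, 6, 0]
  pop 4: no out-edges | ready=[] | order so far=[3, 5, 1, 2, 6, 0, 4]
  Result: [3, 5, 1, 2, 6, 0, 4]

Answer: [3, 5, 1, 2, 6, 0, 4]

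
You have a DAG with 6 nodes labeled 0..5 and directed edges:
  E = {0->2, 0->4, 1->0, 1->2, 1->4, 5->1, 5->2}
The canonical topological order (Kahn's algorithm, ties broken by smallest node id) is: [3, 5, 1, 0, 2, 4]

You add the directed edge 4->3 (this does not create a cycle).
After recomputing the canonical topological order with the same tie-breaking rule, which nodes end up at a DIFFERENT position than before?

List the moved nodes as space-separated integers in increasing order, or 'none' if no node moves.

Old toposort: [3, 5, 1, 0, 2, 4]
Added edge 4->3
Recompute Kahn (smallest-id tiebreak):
  initial in-degrees: [1, 1, 3, 1, 2, 0]
  ready (indeg=0): [5]
  pop 5: indeg[1]->0; indeg[2]->2 | ready=[1] | order so far=[5]
  pop 1: indeg[0]->0; indeg[2]->1; indeg[4]->1 | ready=[0] | order so far=[5, 1]
  pop 0: indeg[2]->0; indeg[4]->0 | ready=[2, 4] | order so far=[5, 1, 0]
  pop 2: no out-edges | ready=[4] | order so far=[5, 1, 0, 2]
  pop 4: indeg[3]->0 | ready=[3] | order so far=[5, 1, 0, 2, 4]
  pop 3: no out-edges | ready=[] | order so far=[5, 1, 0, 2, 4, 3]
New canonical toposort: [5, 1, 0, 2, 4, 3]
Compare positions:
  Node 0: index 3 -> 2 (moved)
  Node 1: index 2 -> 1 (moved)
  Node 2: index 4 -> 3 (moved)
  Node 3: index 0 -> 5 (moved)
  Node 4: index 5 -> 4 (moved)
  Node 5: index 1 -> 0 (moved)
Nodes that changed position: 0 1 2 3 4 5

Answer: 0 1 2 3 4 5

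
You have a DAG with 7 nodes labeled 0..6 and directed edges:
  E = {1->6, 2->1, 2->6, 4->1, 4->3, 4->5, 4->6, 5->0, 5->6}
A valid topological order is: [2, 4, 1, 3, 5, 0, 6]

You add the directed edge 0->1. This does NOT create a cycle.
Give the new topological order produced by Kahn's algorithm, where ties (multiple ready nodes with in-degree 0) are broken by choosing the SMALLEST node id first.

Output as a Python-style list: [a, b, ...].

Old toposort: [2, 4, 1, 3, 5, 0, 6]
Added edge: 0->1
Position of 0 (5) > position of 1 (2). Must reorder: 0 must now come before 1.
Run Kahn's algorithm (break ties by smallest node id):
  initial in-degrees: [1, 3, 0, 1, 0, 1, 4]
  ready (indeg=0): [2, 4]
  pop 2: indeg[1]->2; indeg[6]->3 | ready=[4] | order so far=[2]
  pop 4: indeg[1]->1; indeg[3]->0; indeg[5]->0; indeg[6]->2 | ready=[3, 5] | order so far=[2, 4]
  pop 3: no out-edges | ready=[5] | order so far=[2, 4, 3]
  pop 5: indeg[0]->0; indeg[6]->1 | ready=[0] | order so far=[2, 4, 3, 5]
  pop 0: indeg[1]->0 | ready=[1] | order so far=[2, 4, 3, 5, 0]
  pop 1: indeg[6]->0 | ready=[6] | order so far=[2, 4, 3, 5, 0, 1]
  pop 6: no out-edges | ready=[] | order so far=[2, 4, 3, 5, 0, 1, 6]
  Result: [2, 4, 3, 5, 0, 1, 6]

Answer: [2, 4, 3, 5, 0, 1, 6]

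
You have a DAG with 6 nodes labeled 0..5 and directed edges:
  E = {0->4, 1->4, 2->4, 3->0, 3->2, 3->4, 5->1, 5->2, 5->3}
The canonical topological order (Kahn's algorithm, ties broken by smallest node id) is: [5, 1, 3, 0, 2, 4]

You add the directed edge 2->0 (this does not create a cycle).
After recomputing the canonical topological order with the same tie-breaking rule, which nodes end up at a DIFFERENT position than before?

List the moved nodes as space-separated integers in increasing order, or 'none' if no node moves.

Answer: 0 2

Derivation:
Old toposort: [5, 1, 3, 0, 2, 4]
Added edge 2->0
Recompute Kahn (smallest-id tiebreak):
  initial in-degrees: [2, 1, 2, 1, 4, 0]
  ready (indeg=0): [5]
  pop 5: indeg[1]->0; indeg[2]->1; indeg[3]->0 | ready=[1, 3] | order so far=[5]
  pop 1: indeg[4]->3 | ready=[3] | order so far=[5, 1]
  pop 3: indeg[0]->1; indeg[2]->0; indeg[4]->2 | ready=[2] | order so far=[5, 1, 3]
  pop 2: indeg[0]->0; indeg[4]->1 | ready=[0] | order so far=[5, 1, 3, 2]
  pop 0: indeg[4]->0 | ready=[4] | order so far=[5, 1, 3, 2, 0]
  pop 4: no out-edges | ready=[] | order so far=[5, 1, 3, 2, 0, 4]
New canonical toposort: [5, 1, 3, 2, 0, 4]
Compare positions:
  Node 0: index 3 -> 4 (moved)
  Node 1: index 1 -> 1 (same)
  Node 2: index 4 -> 3 (moved)
  Node 3: index 2 -> 2 (same)
  Node 4: index 5 -> 5 (same)
  Node 5: index 0 -> 0 (same)
Nodes that changed position: 0 2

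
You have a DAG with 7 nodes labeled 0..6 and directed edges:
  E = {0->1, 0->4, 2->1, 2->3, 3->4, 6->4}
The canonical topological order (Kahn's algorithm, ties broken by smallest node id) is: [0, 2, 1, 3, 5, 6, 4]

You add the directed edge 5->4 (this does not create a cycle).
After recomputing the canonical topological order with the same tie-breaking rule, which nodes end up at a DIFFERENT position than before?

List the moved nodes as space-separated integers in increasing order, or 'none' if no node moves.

Old toposort: [0, 2, 1, 3, 5, 6, 4]
Added edge 5->4
Recompute Kahn (smallest-id tiebreak):
  initial in-degrees: [0, 2, 0, 1, 4, 0, 0]
  ready (indeg=0): [0, 2, 5, 6]
  pop 0: indeg[1]->1; indeg[4]->3 | ready=[2, 5, 6] | order so far=[0]
  pop 2: indeg[1]->0; indeg[3]->0 | ready=[1, 3, 5, 6] | order so far=[0, 2]
  pop 1: no out-edges | ready=[3, 5, 6] | order so far=[0, 2, 1]
  pop 3: indeg[4]->2 | ready=[5, 6] | order so far=[0, 2, 1, 3]
  pop 5: indeg[4]->1 | ready=[6] | order so far=[0, 2, 1, 3, 5]
  pop 6: indeg[4]->0 | ready=[4] | order so far=[0, 2, 1, 3, 5, 6]
  pop 4: no out-edges | ready=[] | order so far=[0, 2, 1, 3, 5, 6, 4]
New canonical toposort: [0, 2, 1, 3, 5, 6, 4]
Compare positions:
  Node 0: index 0 -> 0 (same)
  Node 1: index 2 -> 2 (same)
  Node 2: index 1 -> 1 (same)
  Node 3: index 3 -> 3 (same)
  Node 4: index 6 -> 6 (same)
  Node 5: index 4 -> 4 (same)
  Node 6: index 5 -> 5 (same)
Nodes that changed position: none

Answer: none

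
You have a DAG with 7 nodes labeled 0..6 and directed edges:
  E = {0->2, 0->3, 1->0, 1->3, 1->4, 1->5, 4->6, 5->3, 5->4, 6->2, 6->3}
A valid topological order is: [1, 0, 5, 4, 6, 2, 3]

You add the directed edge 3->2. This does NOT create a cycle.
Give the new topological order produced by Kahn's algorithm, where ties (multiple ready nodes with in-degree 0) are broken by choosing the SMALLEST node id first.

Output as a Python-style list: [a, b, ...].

Answer: [1, 0, 5, 4, 6, 3, 2]

Derivation:
Old toposort: [1, 0, 5, 4, 6, 2, 3]
Added edge: 3->2
Position of 3 (6) > position of 2 (5). Must reorder: 3 must now come before 2.
Run Kahn's algorithm (break ties by smallest node id):
  initial in-degrees: [1, 0, 3, 4, 2, 1, 1]
  ready (indeg=0): [1]
  pop 1: indeg[0]->0; indeg[3]->3; indeg[4]->1; indeg[5]->0 | ready=[0, 5] | order so far=[1]
  pop 0: indeg[2]->2; indeg[3]->2 | ready=[5] | order so far=[1, 0]
  pop 5: indeg[3]->1; indeg[4]->0 | ready=[4] | order so far=[1, 0, 5]
  pop 4: indeg[6]->0 | ready=[6] | order so far=[1, 0, 5, 4]
  pop 6: indeg[2]->1; indeg[3]->0 | ready=[3] | order so far=[1, 0, 5, 4, 6]
  pop 3: indeg[2]->0 | ready=[2] | order so far=[1, 0, 5, 4, 6, 3]
  pop 2: no out-edges | ready=[] | order so far=[1, 0, 5, 4, 6, 3, 2]
  Result: [1, 0, 5, 4, 6, 3, 2]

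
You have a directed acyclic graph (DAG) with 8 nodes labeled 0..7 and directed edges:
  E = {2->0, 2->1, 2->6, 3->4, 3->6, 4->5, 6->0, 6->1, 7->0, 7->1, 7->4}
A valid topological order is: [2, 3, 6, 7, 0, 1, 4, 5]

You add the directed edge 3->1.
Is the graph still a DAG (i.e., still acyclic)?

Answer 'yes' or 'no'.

Given toposort: [2, 3, 6, 7, 0, 1, 4, 5]
Position of 3: index 1; position of 1: index 5
New edge 3->1: forward
Forward edge: respects the existing order. Still a DAG, same toposort still valid.
Still a DAG? yes

Answer: yes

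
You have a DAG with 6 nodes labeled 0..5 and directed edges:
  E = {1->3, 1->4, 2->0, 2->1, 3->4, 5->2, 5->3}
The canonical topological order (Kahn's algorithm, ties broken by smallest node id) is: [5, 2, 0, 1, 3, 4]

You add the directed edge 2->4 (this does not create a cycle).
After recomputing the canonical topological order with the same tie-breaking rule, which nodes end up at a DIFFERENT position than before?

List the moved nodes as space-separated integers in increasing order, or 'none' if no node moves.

Answer: none

Derivation:
Old toposort: [5, 2, 0, 1, 3, 4]
Added edge 2->4
Recompute Kahn (smallest-id tiebreak):
  initial in-degrees: [1, 1, 1, 2, 3, 0]
  ready (indeg=0): [5]
  pop 5: indeg[2]->0; indeg[3]->1 | ready=[2] | order so far=[5]
  pop 2: indeg[0]->0; indeg[1]->0; indeg[4]->2 | ready=[0, 1] | order so far=[5, 2]
  pop 0: no out-edges | ready=[1] | order so far=[5, 2, 0]
  pop 1: indeg[3]->0; indeg[4]->1 | ready=[3] | order so far=[5, 2, 0, 1]
  pop 3: indeg[4]->0 | ready=[4] | order so far=[5, 2, 0, 1, 3]
  pop 4: no out-edges | ready=[] | order so far=[5, 2, 0, 1, 3, 4]
New canonical toposort: [5, 2, 0, 1, 3, 4]
Compare positions:
  Node 0: index 2 -> 2 (same)
  Node 1: index 3 -> 3 (same)
  Node 2: index 1 -> 1 (same)
  Node 3: index 4 -> 4 (same)
  Node 4: index 5 -> 5 (same)
  Node 5: index 0 -> 0 (same)
Nodes that changed position: none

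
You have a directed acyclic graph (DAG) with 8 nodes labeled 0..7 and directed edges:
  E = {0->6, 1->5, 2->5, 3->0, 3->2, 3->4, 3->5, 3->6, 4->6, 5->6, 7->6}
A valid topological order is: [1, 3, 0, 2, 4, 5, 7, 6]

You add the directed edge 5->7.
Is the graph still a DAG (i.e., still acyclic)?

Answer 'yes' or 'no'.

Given toposort: [1, 3, 0, 2, 4, 5, 7, 6]
Position of 5: index 5; position of 7: index 6
New edge 5->7: forward
Forward edge: respects the existing order. Still a DAG, same toposort still valid.
Still a DAG? yes

Answer: yes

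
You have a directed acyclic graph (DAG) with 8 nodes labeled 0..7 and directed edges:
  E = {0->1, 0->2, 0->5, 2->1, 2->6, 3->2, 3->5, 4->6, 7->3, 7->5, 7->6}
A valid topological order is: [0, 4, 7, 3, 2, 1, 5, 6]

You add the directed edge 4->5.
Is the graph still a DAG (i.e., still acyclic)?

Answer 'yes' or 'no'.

Answer: yes

Derivation:
Given toposort: [0, 4, 7, 3, 2, 1, 5, 6]
Position of 4: index 1; position of 5: index 6
New edge 4->5: forward
Forward edge: respects the existing order. Still a DAG, same toposort still valid.
Still a DAG? yes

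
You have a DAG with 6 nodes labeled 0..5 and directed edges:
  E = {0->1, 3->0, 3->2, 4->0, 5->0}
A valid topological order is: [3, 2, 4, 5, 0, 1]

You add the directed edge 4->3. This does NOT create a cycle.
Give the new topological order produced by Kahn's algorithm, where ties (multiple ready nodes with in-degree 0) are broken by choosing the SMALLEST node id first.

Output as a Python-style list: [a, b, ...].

Answer: [4, 3, 2, 5, 0, 1]

Derivation:
Old toposort: [3, 2, 4, 5, 0, 1]
Added edge: 4->3
Position of 4 (2) > position of 3 (0). Must reorder: 4 must now come before 3.
Run Kahn's algorithm (break ties by smallest node id):
  initial in-degrees: [3, 1, 1, 1, 0, 0]
  ready (indeg=0): [4, 5]
  pop 4: indeg[0]->2; indeg[3]->0 | ready=[3, 5] | order so far=[4]
  pop 3: indeg[0]->1; indeg[2]->0 | ready=[2, 5] | order so far=[4, 3]
  pop 2: no out-edges | ready=[5] | order so far=[4, 3, 2]
  pop 5: indeg[0]->0 | ready=[0] | order so far=[4, 3, 2, 5]
  pop 0: indeg[1]->0 | ready=[1] | order so far=[4, 3, 2, 5, 0]
  pop 1: no out-edges | ready=[] | order so far=[4, 3, 2, 5, 0, 1]
  Result: [4, 3, 2, 5, 0, 1]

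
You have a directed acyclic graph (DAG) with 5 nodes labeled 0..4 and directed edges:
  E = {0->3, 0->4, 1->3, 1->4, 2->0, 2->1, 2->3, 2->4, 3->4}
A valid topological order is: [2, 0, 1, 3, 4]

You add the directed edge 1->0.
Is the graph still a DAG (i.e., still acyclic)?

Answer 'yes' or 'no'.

Given toposort: [2, 0, 1, 3, 4]
Position of 1: index 2; position of 0: index 1
New edge 1->0: backward (u after v in old order)
Backward edge: old toposort is now invalid. Check if this creates a cycle.
Does 0 already reach 1? Reachable from 0: [0, 3, 4]. NO -> still a DAG (reorder needed).
Still a DAG? yes

Answer: yes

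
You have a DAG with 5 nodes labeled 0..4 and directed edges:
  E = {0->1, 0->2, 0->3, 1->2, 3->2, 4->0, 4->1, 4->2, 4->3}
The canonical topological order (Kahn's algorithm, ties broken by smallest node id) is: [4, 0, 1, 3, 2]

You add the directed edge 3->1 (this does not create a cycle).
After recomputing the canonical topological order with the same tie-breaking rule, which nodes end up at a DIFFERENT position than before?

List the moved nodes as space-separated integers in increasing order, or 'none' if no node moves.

Old toposort: [4, 0, 1, 3, 2]
Added edge 3->1
Recompute Kahn (smallest-id tiebreak):
  initial in-degrees: [1, 3, 4, 2, 0]
  ready (indeg=0): [4]
  pop 4: indeg[0]->0; indeg[1]->2; indeg[2]->3; indeg[3]->1 | ready=[0] | order so far=[4]
  pop 0: indeg[1]->1; indeg[2]->2; indeg[3]->0 | ready=[3] | order so far=[4, 0]
  pop 3: indeg[1]->0; indeg[2]->1 | ready=[1] | order so far=[4, 0, 3]
  pop 1: indeg[2]->0 | ready=[2] | order so far=[4, 0, 3, 1]
  pop 2: no out-edges | ready=[] | order so far=[4, 0, 3, 1, 2]
New canonical toposort: [4, 0, 3, 1, 2]
Compare positions:
  Node 0: index 1 -> 1 (same)
  Node 1: index 2 -> 3 (moved)
  Node 2: index 4 -> 4 (same)
  Node 3: index 3 -> 2 (moved)
  Node 4: index 0 -> 0 (same)
Nodes that changed position: 1 3

Answer: 1 3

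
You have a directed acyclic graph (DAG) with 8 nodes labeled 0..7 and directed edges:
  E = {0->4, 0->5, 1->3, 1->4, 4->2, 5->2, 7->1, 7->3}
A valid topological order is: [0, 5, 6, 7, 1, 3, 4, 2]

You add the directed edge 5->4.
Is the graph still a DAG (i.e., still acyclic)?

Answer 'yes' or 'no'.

Given toposort: [0, 5, 6, 7, 1, 3, 4, 2]
Position of 5: index 1; position of 4: index 6
New edge 5->4: forward
Forward edge: respects the existing order. Still a DAG, same toposort still valid.
Still a DAG? yes

Answer: yes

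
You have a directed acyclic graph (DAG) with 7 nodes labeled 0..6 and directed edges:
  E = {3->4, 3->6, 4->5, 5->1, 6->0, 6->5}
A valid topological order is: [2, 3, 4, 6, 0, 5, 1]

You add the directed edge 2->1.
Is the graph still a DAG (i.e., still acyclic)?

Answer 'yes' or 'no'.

Answer: yes

Derivation:
Given toposort: [2, 3, 4, 6, 0, 5, 1]
Position of 2: index 0; position of 1: index 6
New edge 2->1: forward
Forward edge: respects the existing order. Still a DAG, same toposort still valid.
Still a DAG? yes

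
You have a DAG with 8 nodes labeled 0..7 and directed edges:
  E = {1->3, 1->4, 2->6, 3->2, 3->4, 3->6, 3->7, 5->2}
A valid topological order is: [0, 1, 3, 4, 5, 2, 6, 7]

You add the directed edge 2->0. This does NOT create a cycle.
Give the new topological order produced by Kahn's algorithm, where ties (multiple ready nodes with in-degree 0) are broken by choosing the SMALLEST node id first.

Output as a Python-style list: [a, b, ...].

Answer: [1, 3, 4, 5, 2, 0, 6, 7]

Derivation:
Old toposort: [0, 1, 3, 4, 5, 2, 6, 7]
Added edge: 2->0
Position of 2 (5) > position of 0 (0). Must reorder: 2 must now come before 0.
Run Kahn's algorithm (break ties by smallest node id):
  initial in-degrees: [1, 0, 2, 1, 2, 0, 2, 1]
  ready (indeg=0): [1, 5]
  pop 1: indeg[3]->0; indeg[4]->1 | ready=[3, 5] | order so far=[1]
  pop 3: indeg[2]->1; indeg[4]->0; indeg[6]->1; indeg[7]->0 | ready=[4, 5, 7] | order so far=[1, 3]
  pop 4: no out-edges | ready=[5, 7] | order so far=[1, 3, 4]
  pop 5: indeg[2]->0 | ready=[2, 7] | order so far=[1, 3, 4, 5]
  pop 2: indeg[0]->0; indeg[6]->0 | ready=[0, 6, 7] | order so far=[1, 3, 4, 5, 2]
  pop 0: no out-edges | ready=[6, 7] | order so far=[1, 3, 4, 5, 2, 0]
  pop 6: no out-edges | ready=[7] | order so far=[1, 3, 4, 5, 2, 0, 6]
  pop 7: no out-edges | ready=[] | order so far=[1, 3, 4, 5, 2, 0, 6, 7]
  Result: [1, 3, 4, 5, 2, 0, 6, 7]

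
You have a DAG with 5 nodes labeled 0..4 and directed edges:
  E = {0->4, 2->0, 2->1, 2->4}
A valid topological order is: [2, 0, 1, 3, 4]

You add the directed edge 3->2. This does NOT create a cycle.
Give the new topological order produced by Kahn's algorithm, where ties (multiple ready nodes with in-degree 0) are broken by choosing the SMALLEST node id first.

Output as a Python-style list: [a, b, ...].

Old toposort: [2, 0, 1, 3, 4]
Added edge: 3->2
Position of 3 (3) > position of 2 (0). Must reorder: 3 must now come before 2.
Run Kahn's algorithm (break ties by smallest node id):
  initial in-degrees: [1, 1, 1, 0, 2]
  ready (indeg=0): [3]
  pop 3: indeg[2]->0 | ready=[2] | order so far=[3]
  pop 2: indeg[0]->0; indeg[1]->0; indeg[4]->1 | ready=[0, 1] | order so far=[3, 2]
  pop 0: indeg[4]->0 | ready=[1, 4] | order so far=[3, 2, 0]
  pop 1: no out-edges | ready=[4] | order so far=[3, 2, 0, 1]
  pop 4: no out-edges | ready=[] | order so far=[3, 2, 0, 1, 4]
  Result: [3, 2, 0, 1, 4]

Answer: [3, 2, 0, 1, 4]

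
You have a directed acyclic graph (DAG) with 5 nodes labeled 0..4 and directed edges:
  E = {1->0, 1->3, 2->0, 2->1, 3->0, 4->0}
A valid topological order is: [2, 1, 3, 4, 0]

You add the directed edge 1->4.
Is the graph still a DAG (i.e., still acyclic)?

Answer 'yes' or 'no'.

Answer: yes

Derivation:
Given toposort: [2, 1, 3, 4, 0]
Position of 1: index 1; position of 4: index 3
New edge 1->4: forward
Forward edge: respects the existing order. Still a DAG, same toposort still valid.
Still a DAG? yes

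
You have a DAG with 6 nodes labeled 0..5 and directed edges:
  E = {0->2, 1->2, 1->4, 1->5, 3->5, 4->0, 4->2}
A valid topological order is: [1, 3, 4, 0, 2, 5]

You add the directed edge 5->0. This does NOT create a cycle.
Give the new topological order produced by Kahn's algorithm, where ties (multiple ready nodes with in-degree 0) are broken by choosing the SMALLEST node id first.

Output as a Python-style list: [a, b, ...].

Answer: [1, 3, 4, 5, 0, 2]

Derivation:
Old toposort: [1, 3, 4, 0, 2, 5]
Added edge: 5->0
Position of 5 (5) > position of 0 (3). Must reorder: 5 must now come before 0.
Run Kahn's algorithm (break ties by smallest node id):
  initial in-degrees: [2, 0, 3, 0, 1, 2]
  ready (indeg=0): [1, 3]
  pop 1: indeg[2]->2; indeg[4]->0; indeg[5]->1 | ready=[3, 4] | order so far=[1]
  pop 3: indeg[5]->0 | ready=[4, 5] | order so far=[1, 3]
  pop 4: indeg[0]->1; indeg[2]->1 | ready=[5] | order so far=[1, 3, 4]
  pop 5: indeg[0]->0 | ready=[0] | order so far=[1, 3, 4, 5]
  pop 0: indeg[2]->0 | ready=[2] | order so far=[1, 3, 4, 5, 0]
  pop 2: no out-edges | ready=[] | order so far=[1, 3, 4, 5, 0, 2]
  Result: [1, 3, 4, 5, 0, 2]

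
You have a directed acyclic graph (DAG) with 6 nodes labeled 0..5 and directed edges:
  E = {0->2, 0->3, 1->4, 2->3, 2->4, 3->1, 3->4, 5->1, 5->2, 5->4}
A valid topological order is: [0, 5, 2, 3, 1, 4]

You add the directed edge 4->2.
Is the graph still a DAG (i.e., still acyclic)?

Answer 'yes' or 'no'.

Given toposort: [0, 5, 2, 3, 1, 4]
Position of 4: index 5; position of 2: index 2
New edge 4->2: backward (u after v in old order)
Backward edge: old toposort is now invalid. Check if this creates a cycle.
Does 2 already reach 4? Reachable from 2: [1, 2, 3, 4]. YES -> cycle!
Still a DAG? no

Answer: no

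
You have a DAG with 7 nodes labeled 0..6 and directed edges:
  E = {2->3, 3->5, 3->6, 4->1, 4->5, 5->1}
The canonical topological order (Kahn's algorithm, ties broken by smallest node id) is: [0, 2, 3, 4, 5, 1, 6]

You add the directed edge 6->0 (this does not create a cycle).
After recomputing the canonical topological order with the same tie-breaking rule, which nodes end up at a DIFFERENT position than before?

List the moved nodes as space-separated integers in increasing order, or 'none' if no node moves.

Answer: 0 1 2 3 4 5 6

Derivation:
Old toposort: [0, 2, 3, 4, 5, 1, 6]
Added edge 6->0
Recompute Kahn (smallest-id tiebreak):
  initial in-degrees: [1, 2, 0, 1, 0, 2, 1]
  ready (indeg=0): [2, 4]
  pop 2: indeg[3]->0 | ready=[3, 4] | order so far=[2]
  pop 3: indeg[5]->1; indeg[6]->0 | ready=[4, 6] | order so far=[2, 3]
  pop 4: indeg[1]->1; indeg[5]->0 | ready=[5, 6] | order so far=[2, 3, 4]
  pop 5: indeg[1]->0 | ready=[1, 6] | order so far=[2, 3, 4, 5]
  pop 1: no out-edges | ready=[6] | order so far=[2, 3, 4, 5, 1]
  pop 6: indeg[0]->0 | ready=[0] | order so far=[2, 3, 4, 5, 1, 6]
  pop 0: no out-edges | ready=[] | order so far=[2, 3, 4, 5, 1, 6, 0]
New canonical toposort: [2, 3, 4, 5, 1, 6, 0]
Compare positions:
  Node 0: index 0 -> 6 (moved)
  Node 1: index 5 -> 4 (moved)
  Node 2: index 1 -> 0 (moved)
  Node 3: index 2 -> 1 (moved)
  Node 4: index 3 -> 2 (moved)
  Node 5: index 4 -> 3 (moved)
  Node 6: index 6 -> 5 (moved)
Nodes that changed position: 0 1 2 3 4 5 6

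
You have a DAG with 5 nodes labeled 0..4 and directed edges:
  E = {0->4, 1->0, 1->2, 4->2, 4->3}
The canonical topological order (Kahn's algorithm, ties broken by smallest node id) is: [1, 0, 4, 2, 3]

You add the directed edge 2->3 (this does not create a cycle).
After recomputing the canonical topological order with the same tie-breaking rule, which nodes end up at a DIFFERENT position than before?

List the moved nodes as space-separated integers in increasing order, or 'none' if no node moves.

Old toposort: [1, 0, 4, 2, 3]
Added edge 2->3
Recompute Kahn (smallest-id tiebreak):
  initial in-degrees: [1, 0, 2, 2, 1]
  ready (indeg=0): [1]
  pop 1: indeg[0]->0; indeg[2]->1 | ready=[0] | order so far=[1]
  pop 0: indeg[4]->0 | ready=[4] | order so far=[1, 0]
  pop 4: indeg[2]->0; indeg[3]->1 | ready=[2] | order so far=[1, 0, 4]
  pop 2: indeg[3]->0 | ready=[3] | order so far=[1, 0, 4, 2]
  pop 3: no out-edges | ready=[] | order so far=[1, 0, 4, 2, 3]
New canonical toposort: [1, 0, 4, 2, 3]
Compare positions:
  Node 0: index 1 -> 1 (same)
  Node 1: index 0 -> 0 (same)
  Node 2: index 3 -> 3 (same)
  Node 3: index 4 -> 4 (same)
  Node 4: index 2 -> 2 (same)
Nodes that changed position: none

Answer: none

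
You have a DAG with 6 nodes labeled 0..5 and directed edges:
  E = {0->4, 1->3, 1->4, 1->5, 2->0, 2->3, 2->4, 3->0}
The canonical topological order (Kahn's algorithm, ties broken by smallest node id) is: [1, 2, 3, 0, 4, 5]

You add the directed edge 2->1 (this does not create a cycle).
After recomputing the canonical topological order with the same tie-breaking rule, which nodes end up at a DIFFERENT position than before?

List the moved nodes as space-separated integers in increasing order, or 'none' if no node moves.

Answer: 1 2

Derivation:
Old toposort: [1, 2, 3, 0, 4, 5]
Added edge 2->1
Recompute Kahn (smallest-id tiebreak):
  initial in-degrees: [2, 1, 0, 2, 3, 1]
  ready (indeg=0): [2]
  pop 2: indeg[0]->1; indeg[1]->0; indeg[3]->1; indeg[4]->2 | ready=[1] | order so far=[2]
  pop 1: indeg[3]->0; indeg[4]->1; indeg[5]->0 | ready=[3, 5] | order so far=[2, 1]
  pop 3: indeg[0]->0 | ready=[0, 5] | order so far=[2, 1, 3]
  pop 0: indeg[4]->0 | ready=[4, 5] | order so far=[2, 1, 3, 0]
  pop 4: no out-edges | ready=[5] | order so far=[2, 1, 3, 0, 4]
  pop 5: no out-edges | ready=[] | order so far=[2, 1, 3, 0, 4, 5]
New canonical toposort: [2, 1, 3, 0, 4, 5]
Compare positions:
  Node 0: index 3 -> 3 (same)
  Node 1: index 0 -> 1 (moved)
  Node 2: index 1 -> 0 (moved)
  Node 3: index 2 -> 2 (same)
  Node 4: index 4 -> 4 (same)
  Node 5: index 5 -> 5 (same)
Nodes that changed position: 1 2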